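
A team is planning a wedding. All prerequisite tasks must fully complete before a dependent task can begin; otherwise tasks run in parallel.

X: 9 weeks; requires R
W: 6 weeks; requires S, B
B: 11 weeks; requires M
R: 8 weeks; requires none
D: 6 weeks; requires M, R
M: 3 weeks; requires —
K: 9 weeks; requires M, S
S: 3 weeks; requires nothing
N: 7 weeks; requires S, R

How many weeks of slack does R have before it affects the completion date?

3

The longest chain is M→B→W = 3+11+6 = 20; overall finish 20 weeks.
Longest path through R: 17 weeks (earliest finish 8, latest finish 11).
So R can slip 11 − 8 = 3 weeks.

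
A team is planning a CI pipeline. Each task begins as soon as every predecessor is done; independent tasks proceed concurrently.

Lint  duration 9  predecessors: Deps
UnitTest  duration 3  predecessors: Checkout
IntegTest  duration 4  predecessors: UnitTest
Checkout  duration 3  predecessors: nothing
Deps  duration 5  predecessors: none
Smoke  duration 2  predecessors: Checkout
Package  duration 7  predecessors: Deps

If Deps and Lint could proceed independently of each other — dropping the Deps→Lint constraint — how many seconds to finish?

12

With the dependency in place, Deps→Lint = 5+9 = 14 sets the finish at 14 seconds.
Without Deps→Lint, Lint's earliest start moves from 5 to 0.
After: Deps→Package = 5+7 = 12 → 12 seconds.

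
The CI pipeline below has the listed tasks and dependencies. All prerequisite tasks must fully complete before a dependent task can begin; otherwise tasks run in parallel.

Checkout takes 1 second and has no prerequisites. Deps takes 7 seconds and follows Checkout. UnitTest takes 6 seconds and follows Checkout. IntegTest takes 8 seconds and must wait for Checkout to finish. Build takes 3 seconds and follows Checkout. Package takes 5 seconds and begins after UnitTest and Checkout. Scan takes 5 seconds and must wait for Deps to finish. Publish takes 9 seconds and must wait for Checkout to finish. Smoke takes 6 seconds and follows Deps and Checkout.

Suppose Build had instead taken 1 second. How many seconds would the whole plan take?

Critical path before the change: Checkout→Deps→Smoke = 1+7+6 = 14 giving 14 seconds.
The longest path through Build is only 4 seconds, so Build has float 10.
No other chain overtakes it, so the finish is 14 seconds.

14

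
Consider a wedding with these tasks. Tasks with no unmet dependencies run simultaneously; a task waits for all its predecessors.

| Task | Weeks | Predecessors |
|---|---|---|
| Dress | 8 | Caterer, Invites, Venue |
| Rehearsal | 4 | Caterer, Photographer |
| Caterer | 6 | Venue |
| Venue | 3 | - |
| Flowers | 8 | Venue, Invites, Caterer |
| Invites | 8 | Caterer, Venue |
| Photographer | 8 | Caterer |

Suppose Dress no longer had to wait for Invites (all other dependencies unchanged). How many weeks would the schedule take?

25

With the dependency in place, Venue→Caterer→Invites→Dress = 3+6+8+8 = 25 sets the finish at 25 weeks.
Without Invites→Dress, Dress's earliest start moves from 17 to 9.
After: Venue→Caterer→Invites→Flowers = 3+6+8+8 = 25 → 25 weeks.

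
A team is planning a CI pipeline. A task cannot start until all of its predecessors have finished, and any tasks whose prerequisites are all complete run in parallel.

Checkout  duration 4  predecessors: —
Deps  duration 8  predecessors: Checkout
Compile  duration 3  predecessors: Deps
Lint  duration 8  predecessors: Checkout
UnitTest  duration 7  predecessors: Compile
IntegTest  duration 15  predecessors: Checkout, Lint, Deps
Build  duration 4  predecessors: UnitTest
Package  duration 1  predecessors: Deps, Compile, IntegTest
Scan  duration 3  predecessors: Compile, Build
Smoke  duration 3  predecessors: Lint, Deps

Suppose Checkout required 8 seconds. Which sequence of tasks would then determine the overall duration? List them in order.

Baseline: Checkout→Deps→Compile→UnitTest→Build→Scan = 4+8+3+7+4+3 = 29 → 29 seconds.
Since Checkout is critical, the +4 change carries straight to that chain (now 33 seconds).
The critical path is still Checkout→Deps→Compile→UnitTest→Build→Scan; finish is now 33 seconds.

Checkout, Deps, Compile, UnitTest, Build, Scan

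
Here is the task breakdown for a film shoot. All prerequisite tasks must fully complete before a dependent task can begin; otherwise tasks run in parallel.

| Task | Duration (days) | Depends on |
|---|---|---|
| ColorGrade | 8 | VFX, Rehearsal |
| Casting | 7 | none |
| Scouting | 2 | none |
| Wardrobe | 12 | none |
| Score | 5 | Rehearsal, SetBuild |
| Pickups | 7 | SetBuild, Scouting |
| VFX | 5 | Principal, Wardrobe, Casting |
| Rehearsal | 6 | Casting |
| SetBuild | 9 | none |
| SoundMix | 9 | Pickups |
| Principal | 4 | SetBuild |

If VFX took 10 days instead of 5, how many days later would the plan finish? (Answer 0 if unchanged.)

5

Critical path before the change: SetBuild→Principal→VFX→ColorGrade = 9+4+5+8 = 26 giving 26 days.
VFX is on the critical path; changing it to 10 makes that path 31 days.
No other chain overtakes it, so the finish is 31 days.
Change in finish: 31 − 26 = +5 days.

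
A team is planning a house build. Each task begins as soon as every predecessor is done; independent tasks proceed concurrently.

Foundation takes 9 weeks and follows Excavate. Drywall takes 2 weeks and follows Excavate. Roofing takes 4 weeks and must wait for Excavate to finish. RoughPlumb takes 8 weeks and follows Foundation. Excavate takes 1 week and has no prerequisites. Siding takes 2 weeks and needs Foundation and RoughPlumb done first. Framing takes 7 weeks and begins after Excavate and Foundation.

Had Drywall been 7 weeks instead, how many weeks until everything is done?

Critical path before the change: Excavate→Foundation→RoughPlumb→Siding = 1+9+8+2 = 20 giving 20 weeks.
Drywall has 17 weeks of float (longest path through it is 3).
That remains the longest chain; total 20 weeks.

20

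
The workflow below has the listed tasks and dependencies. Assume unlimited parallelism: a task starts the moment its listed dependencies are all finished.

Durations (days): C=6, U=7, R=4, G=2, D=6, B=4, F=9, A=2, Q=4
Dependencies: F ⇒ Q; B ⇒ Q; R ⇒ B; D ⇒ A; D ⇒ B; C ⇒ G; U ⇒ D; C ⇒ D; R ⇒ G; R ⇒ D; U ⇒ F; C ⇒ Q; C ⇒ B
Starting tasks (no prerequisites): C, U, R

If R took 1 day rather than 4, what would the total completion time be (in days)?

The binding path is U→D→B→Q = 7+6+4+4 = 21; finish at 21 days.
R is off the critical path — its longest chain is 18 days, giving 3 of slack.
The critical path is still U→D→B→Q; finish is now 21 days.

21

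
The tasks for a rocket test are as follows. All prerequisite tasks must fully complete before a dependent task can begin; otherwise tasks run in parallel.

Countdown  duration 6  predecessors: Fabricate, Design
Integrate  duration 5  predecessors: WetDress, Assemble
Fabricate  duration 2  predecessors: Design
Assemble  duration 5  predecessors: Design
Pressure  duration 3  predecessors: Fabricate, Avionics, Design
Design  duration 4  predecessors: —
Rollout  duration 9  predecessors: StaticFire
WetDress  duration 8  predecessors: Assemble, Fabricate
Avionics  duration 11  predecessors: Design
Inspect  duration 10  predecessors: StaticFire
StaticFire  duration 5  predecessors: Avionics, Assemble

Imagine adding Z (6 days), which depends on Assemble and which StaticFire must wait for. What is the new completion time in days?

Originally the plan takes 30 days.
With Z inserted, StaticFire now waits for max(Avionics, Assemble, Z).
New critical path: Design→Avionics→StaticFire→Inspect = 4+11+5+10 = 30 ⇒ 30 days.

30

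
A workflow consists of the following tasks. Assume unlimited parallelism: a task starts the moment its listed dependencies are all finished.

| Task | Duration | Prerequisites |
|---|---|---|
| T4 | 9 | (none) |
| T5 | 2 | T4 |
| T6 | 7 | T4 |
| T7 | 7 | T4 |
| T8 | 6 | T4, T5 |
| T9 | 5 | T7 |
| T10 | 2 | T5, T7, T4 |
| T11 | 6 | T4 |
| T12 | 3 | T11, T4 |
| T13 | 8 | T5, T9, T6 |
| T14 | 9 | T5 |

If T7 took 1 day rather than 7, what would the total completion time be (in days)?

Critical path before the change: T4→T7→T9→T13 = 9+7+5+8 = 29 giving 29 days.
Since T7 is critical, the -6 change carries straight to that chain (now 23 days).
Now T4→T6→T13 = 9+7+8 = 24 is longest, so the finish becomes 24 days.

24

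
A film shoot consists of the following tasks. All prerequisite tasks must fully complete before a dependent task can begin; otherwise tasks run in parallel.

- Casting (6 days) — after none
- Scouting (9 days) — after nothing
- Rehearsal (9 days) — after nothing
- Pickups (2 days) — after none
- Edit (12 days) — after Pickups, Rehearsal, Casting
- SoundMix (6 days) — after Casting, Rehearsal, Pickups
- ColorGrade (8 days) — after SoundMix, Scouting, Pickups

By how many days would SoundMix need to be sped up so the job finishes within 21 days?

2

Current finish: 23 days; target: 21.
SoundMix is on every critical path, so each day cut from SoundMix cuts the finish by one (this holds down to a finish of 21).
Need 23 − 21 = 2 days off SoundMix → SoundMix becomes 4 days, finish becomes 21.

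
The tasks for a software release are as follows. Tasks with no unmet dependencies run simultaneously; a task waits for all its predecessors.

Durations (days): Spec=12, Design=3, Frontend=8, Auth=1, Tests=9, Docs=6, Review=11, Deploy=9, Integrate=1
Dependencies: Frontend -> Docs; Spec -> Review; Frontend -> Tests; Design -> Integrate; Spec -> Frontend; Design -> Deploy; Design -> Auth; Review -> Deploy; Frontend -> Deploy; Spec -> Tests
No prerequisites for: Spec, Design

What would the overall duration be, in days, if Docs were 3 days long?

Baseline: Spec→Review→Deploy = 12+11+9 = 32 → 32 days.
Docs is off the critical path — its longest chain is 26 days, giving 6 of slack.
That remains the longest chain; total 32 days.

32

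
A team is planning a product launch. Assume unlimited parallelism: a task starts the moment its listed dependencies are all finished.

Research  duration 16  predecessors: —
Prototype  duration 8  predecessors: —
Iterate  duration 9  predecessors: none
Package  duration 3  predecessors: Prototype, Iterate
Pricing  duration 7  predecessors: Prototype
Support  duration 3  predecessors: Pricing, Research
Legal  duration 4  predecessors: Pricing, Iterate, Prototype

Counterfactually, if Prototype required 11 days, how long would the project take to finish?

As given, the longest chain is Prototype→Pricing→Legal = 8+7+4 = 19, so the finish is 19 days.
Since Prototype is critical, the +3 change carries straight to that chain (now 22 days).
No other chain overtakes it, so the finish is 22 days.

22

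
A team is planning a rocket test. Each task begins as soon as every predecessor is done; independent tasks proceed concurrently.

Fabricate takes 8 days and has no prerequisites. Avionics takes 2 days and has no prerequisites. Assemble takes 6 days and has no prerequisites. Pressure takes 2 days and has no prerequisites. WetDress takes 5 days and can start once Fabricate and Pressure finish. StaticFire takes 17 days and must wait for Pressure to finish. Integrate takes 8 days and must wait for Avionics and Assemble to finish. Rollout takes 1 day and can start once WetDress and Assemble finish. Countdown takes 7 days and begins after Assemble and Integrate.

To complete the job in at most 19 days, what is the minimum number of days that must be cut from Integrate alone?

2

Current finish: 21 days; target: 19.
Integrate is on every critical path, so each day cut from Integrate cuts the finish by one (this holds down to a finish of 19).
Need 21 − 19 = 2 days off Integrate → Integrate becomes 6 days, finish becomes 19.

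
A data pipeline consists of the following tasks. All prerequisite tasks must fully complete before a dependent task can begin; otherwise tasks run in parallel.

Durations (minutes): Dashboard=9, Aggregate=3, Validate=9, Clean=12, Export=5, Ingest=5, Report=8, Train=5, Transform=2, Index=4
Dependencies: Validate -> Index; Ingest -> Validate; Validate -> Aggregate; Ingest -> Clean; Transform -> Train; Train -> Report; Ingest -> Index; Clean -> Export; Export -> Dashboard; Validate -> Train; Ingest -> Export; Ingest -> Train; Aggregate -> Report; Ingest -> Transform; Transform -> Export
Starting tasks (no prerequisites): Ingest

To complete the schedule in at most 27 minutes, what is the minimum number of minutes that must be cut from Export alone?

Current finish: 31 minutes; target: 27.
Export is on every critical path, so each minute cut from Export cuts the finish by one (this holds down to a finish of 27).
Need 31 − 27 = 4 minutes off Export → Export becomes 1 minute, finish becomes 27.

4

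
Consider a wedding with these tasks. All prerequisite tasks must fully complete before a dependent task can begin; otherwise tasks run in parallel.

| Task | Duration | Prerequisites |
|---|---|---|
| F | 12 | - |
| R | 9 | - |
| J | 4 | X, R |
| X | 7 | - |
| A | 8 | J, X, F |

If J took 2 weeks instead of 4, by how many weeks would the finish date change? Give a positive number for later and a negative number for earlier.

-1

As given, the longest chain is R→J→A = 9+4+8 = 21, so the finish is 21 weeks.
J lies on that path, so at 2 weeks the path becomes 19 weeks.
Now F→A = 12+8 = 20 is longest, so the finish becomes 20 weeks.
Change in finish: 20 − 21 = -1 weeks.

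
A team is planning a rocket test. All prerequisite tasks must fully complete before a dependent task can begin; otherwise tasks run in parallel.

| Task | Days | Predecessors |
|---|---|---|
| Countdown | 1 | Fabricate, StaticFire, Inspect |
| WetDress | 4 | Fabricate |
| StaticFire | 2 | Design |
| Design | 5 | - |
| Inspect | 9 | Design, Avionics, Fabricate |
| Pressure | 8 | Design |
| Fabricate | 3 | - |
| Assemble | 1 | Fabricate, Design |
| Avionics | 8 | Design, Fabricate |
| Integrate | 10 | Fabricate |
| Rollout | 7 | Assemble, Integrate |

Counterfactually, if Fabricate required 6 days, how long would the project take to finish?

As given, the longest chain is Design→Avionics→Inspect→Countdown = 5+8+9+1 = 23, so the finish is 23 days.
Fabricate is off the critical path — its longest chain is 21 days, giving 2 of slack.
The binding chain switches to Fabricate→Avionics→Inspect→Countdown = 6+8+9+1 = 24; finish 24 days.

24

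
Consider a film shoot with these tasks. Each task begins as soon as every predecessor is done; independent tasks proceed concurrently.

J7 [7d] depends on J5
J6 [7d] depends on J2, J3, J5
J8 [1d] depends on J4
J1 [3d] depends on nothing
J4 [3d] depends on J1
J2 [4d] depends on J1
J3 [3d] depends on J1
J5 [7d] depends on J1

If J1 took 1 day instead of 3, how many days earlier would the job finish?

Baseline: J1→J5→J6 = 3+7+7 = 17 → 17 days.
Since J1 is critical, the -2 change carries straight to that chain (now 15 days).
That remains the longest chain; total 15 days.
Change in finish: 15 − 17 = -2 days.

2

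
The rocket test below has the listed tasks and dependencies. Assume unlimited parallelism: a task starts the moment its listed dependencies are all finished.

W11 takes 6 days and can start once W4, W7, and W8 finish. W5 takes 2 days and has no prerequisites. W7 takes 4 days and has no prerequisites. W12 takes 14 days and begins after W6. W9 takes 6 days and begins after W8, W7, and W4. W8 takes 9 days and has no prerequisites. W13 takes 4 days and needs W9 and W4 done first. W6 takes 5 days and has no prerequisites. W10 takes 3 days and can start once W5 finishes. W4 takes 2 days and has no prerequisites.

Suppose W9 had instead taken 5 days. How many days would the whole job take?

19

Baseline: W8→W9→W13 = 9+6+4 = 19 → 19 days.
W9 lies on that path, so at 5 days the path becomes 18 days.
Now W6→W12 = 5+14 = 19 is longest, so the finish becomes 19 days.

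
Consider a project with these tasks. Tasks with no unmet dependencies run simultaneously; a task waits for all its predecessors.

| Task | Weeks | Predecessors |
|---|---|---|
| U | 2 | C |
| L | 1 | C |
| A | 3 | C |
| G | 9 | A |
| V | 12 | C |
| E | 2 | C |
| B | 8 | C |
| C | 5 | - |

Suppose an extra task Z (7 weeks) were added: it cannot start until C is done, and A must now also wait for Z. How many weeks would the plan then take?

24

Originally the plan takes 17 weeks.
With Z inserted, A now waits for max(C, Z).
New critical path: C→Z→A→G = 5+7+3+9 = 24 ⇒ 24 weeks.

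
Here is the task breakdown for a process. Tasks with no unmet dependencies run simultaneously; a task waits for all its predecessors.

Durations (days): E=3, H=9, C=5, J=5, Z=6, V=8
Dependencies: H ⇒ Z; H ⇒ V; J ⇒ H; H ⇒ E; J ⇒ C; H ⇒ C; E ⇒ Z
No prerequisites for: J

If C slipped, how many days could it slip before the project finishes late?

4

J→H→E→Z = 5+9+3+6 = 23 sets the makespan at 23 days.
Longest path through C: 19 days (earliest finish 19, latest finish 23).
Float = 23 − 19 = 4.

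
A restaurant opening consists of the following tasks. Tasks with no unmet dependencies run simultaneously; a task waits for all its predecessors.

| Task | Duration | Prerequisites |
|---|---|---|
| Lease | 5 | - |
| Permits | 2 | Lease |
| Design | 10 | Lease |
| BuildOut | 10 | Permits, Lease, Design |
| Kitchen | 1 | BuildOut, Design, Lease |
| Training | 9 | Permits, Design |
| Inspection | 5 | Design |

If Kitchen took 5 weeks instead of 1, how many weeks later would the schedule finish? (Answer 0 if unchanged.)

As given, the longest chain is Lease→Design→BuildOut→Kitchen = 5+10+10+1 = 26, so the finish is 26 weeks.
Kitchen lies on that path, so at 5 weeks the path becomes 30 weeks.
That remains the longest chain; total 30 weeks.
Change in finish: 30 − 26 = +4 weeks.

4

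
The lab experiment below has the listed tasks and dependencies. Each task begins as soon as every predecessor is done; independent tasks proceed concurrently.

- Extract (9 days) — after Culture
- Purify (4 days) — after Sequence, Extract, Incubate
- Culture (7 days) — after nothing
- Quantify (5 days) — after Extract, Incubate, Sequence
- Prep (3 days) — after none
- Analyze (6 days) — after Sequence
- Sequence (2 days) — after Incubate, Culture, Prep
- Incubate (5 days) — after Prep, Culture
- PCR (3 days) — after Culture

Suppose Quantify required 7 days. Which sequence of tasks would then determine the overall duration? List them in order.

Baseline: Culture→Extract→Quantify = 7+9+5 = 21 → 21 days.
Quantify is on the critical path; changing it to 7 makes that path 23 days.
That remains the longest chain; total 23 days.

Culture, Extract, Quantify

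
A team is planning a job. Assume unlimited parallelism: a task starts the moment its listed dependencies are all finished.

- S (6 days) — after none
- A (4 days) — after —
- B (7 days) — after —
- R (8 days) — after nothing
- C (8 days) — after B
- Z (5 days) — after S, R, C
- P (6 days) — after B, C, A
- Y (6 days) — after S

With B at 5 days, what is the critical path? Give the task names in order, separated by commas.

B, C, P

The binding path is B→C→P = 7+8+6 = 21; finish at 21 days.
Since B is critical, the -2 change carries straight to that chain (now 19 days).
That remains the longest chain; total 19 days.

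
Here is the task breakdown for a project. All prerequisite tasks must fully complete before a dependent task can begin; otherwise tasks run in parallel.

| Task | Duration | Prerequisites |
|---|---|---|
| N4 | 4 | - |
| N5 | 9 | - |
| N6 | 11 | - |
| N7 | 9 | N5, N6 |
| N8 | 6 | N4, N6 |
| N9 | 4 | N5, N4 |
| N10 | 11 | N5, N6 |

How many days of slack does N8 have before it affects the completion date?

5

N6→N10 = 11+11 = 22 sets the makespan at 22 days.
Longest path through N8: 17 days (earliest finish 17, latest finish 22).
So N8 can slip 22 − 17 = 5 days.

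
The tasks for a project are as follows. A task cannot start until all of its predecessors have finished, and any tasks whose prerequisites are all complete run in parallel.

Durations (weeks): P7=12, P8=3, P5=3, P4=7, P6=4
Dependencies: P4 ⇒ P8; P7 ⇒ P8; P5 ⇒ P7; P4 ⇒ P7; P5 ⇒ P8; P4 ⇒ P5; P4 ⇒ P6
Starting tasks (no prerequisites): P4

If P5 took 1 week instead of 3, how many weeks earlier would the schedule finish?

2

The binding path is P4→P5→P7→P8 = 7+3+12+3 = 25; finish at 25 weeks.
Since P5 is critical, the -2 change carries straight to that chain (now 23 weeks).
That remains the longest chain; total 23 weeks.
Change in finish: 23 − 25 = -2 weeks.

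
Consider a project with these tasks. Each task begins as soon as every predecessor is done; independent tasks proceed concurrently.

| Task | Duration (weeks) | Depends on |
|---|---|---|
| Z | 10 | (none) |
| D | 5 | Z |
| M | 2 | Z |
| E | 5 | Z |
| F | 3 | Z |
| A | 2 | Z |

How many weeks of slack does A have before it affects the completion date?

3

Z→D = 10+5 = 15 sets the makespan at 15 weeks.
Longest path through A: 12 weeks (earliest finish 12, latest finish 15).
Float = 15 − 12 = 3.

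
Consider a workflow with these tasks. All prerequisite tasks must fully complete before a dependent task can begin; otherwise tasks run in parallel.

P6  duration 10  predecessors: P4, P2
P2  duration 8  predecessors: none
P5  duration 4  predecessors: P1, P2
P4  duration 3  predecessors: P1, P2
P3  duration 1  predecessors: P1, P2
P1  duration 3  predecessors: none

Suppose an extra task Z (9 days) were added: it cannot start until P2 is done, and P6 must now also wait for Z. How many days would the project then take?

27

Originally the project takes 21 days.
With Z inserted, P6 now waits for max(P4, P2, Z).
New critical path: P2→Z→P6 = 8+9+10 = 27 ⇒ 27 days.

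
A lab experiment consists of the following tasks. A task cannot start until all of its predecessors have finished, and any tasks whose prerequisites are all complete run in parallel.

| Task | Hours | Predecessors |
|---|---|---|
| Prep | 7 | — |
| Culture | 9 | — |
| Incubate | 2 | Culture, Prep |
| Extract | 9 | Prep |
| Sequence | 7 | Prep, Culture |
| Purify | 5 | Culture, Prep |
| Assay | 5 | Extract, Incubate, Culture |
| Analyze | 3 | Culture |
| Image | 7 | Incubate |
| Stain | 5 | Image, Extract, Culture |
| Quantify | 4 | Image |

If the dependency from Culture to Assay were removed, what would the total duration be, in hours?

Original critical path: Culture→Incubate→Image→Stain = 9+2+7+5 = 23 ⇒ 23 hours.
Dropping Culture→Assay doesn't change Assay's earliest start (16); another predecessor still binds.
After: Culture→Incubate→Image→Stain = 9+2+7+5 = 23 → 23 hours.

23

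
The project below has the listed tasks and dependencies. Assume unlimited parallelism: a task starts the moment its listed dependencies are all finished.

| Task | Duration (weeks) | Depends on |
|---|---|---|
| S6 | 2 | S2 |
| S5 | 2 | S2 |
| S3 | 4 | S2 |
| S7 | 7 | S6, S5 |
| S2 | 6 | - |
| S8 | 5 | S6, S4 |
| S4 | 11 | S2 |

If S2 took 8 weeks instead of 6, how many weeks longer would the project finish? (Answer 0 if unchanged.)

As given, the longest chain is S2→S4→S8 = 6+11+5 = 22, so the finish is 22 weeks.
S2 lies on that path, so at 8 weeks the path becomes 24 weeks.
The critical path is still S2→S4→S8; finish is now 24 weeks.
Change in finish: 24 − 22 = +2 weeks.

2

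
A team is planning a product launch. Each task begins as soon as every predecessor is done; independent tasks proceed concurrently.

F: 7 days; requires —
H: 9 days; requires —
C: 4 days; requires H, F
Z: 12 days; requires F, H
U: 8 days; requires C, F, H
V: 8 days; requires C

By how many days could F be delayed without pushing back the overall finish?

2

The longest chain is H→C→U = 9+4+8 = 21; overall finish 21 days.
Longest path through F: 19 days (earliest finish 7, latest finish 9).
Float = 21 − 19 = 2.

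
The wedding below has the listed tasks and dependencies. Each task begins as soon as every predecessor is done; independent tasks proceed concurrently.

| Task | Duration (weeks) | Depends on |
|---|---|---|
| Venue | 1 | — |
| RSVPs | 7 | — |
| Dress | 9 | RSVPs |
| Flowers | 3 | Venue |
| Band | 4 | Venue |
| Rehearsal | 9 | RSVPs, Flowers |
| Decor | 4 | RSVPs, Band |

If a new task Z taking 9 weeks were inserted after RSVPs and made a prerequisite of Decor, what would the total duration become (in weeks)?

Originally the wedding takes 16 weeks.
With Z inserted, Decor now waits for max(RSVPs, Band, Z).
New critical path: RSVPs→Z→Decor = 7+9+4 = 20 ⇒ 20 weeks.

20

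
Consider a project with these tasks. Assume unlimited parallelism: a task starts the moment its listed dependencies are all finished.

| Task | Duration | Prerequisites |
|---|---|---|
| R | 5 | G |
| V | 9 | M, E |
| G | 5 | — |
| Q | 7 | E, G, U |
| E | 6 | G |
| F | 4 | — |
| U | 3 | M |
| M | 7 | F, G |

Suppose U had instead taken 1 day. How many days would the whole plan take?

Actual critical path: G→M→U→Q = 5+7+3+7 = 22 ⇒ 22 days.
U lies on that path, so at 1 day the path becomes 20 days.
Now G→M→V = 5+7+9 = 21 is longest, so the finish becomes 21 days.

21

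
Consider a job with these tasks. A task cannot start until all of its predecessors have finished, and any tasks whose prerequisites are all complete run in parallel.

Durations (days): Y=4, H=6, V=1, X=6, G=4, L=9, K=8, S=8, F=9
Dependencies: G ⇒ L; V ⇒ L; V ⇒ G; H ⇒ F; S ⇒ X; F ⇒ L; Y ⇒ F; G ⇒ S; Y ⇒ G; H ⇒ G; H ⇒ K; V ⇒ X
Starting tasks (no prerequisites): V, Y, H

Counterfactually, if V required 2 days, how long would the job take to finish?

Actual critical path: H→G→S→X = 6+4+8+6 = 24 ⇒ 24 days.
V is off the critical path — its longest chain is 19 days, giving 5 of slack.
No other chain overtakes it, so the finish is 24 days.

24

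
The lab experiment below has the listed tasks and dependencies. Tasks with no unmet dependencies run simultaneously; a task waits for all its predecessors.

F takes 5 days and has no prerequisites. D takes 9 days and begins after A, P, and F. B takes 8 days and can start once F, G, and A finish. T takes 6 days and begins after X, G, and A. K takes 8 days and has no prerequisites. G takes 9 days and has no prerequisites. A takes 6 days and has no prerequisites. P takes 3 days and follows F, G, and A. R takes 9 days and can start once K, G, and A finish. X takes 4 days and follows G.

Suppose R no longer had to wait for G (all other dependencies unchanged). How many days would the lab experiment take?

21

With the dependency in place, G→P→D = 9+3+9 = 21 sets the finish at 21 days.
Without G→R, R's earliest start moves from 9 to 8.
After: G→P→D = 9+3+9 = 21 → 21 days.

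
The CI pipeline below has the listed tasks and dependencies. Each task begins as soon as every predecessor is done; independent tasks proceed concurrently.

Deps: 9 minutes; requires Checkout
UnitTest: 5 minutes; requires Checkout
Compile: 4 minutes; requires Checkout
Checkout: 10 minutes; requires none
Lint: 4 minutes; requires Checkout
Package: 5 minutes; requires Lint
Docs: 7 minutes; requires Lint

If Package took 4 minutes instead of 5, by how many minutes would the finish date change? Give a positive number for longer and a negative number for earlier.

0

Actual critical path: Checkout→Lint→Docs = 10+4+7 = 21 ⇒ 21 minutes.
Package is off the critical path — its longest chain is 19 minutes, giving 2 of slack.
The critical path is still Checkout→Lint→Docs; finish is now 21 minutes.
Change in finish: 21 − 21 = +0 minutes.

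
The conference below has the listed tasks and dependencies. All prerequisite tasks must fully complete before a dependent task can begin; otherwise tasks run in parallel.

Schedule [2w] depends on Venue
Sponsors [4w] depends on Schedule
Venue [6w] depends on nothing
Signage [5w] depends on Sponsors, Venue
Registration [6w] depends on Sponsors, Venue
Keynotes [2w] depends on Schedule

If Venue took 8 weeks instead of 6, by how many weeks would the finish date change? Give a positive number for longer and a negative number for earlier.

As given, the longest chain is Venue→Schedule→Sponsors→Registration = 6+2+4+6 = 18, so the finish is 18 weeks.
Venue lies on that path, so at 8 weeks the path becomes 20 weeks.
The critical path is still Venue→Schedule→Sponsors→Registration; finish is now 20 weeks.
Change in finish: 20 − 18 = +2 weeks.

2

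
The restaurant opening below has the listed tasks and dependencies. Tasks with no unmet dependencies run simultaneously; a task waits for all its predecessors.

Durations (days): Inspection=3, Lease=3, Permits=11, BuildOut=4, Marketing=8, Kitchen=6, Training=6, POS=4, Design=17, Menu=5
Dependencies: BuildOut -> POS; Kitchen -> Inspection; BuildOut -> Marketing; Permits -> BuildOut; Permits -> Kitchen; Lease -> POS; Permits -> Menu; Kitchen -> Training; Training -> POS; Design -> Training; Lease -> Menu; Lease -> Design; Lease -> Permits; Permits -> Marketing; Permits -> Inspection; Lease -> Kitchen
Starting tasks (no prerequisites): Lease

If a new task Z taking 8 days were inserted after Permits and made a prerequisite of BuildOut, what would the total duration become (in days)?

Originally the schedule takes 30 days.
With Z inserted, BuildOut now waits for max(Permits, Z).
New critical path: Lease→Permits→Z→BuildOut→Marketing = 3+11+8+4+8 = 34 ⇒ 34 days.

34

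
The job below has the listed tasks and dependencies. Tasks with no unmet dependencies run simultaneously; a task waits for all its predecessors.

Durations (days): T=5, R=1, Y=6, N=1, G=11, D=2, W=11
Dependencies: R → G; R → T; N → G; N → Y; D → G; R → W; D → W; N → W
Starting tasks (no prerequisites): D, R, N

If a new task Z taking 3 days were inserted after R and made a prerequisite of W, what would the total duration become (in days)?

15

Originally the project takes 13 days.
With Z inserted, W now waits for max(R, N, D, Z).
New critical path: R→Z→W = 1+3+11 = 15 ⇒ 15 days.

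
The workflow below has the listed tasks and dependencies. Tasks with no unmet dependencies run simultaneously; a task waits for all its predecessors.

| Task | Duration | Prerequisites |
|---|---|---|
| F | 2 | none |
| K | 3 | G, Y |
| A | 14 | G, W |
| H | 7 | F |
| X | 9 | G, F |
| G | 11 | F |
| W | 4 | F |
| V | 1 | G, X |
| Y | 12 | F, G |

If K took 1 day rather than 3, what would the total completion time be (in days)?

27

Critical path before the change: F→G→Y→K = 2+11+12+3 = 28 giving 28 days.
K is on the critical path; changing it to 1 makes that path 26 days.
Now F→G→A = 2+11+14 = 27 is longest, so the finish becomes 27 days.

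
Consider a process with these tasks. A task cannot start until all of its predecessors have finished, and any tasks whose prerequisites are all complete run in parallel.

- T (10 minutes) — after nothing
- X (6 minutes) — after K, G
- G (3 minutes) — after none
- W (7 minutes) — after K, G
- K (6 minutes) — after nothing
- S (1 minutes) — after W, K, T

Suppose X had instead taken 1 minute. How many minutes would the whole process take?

14

Baseline: K→W→S = 6+7+1 = 14 → 14 minutes.
X has 2 minutes of float (longest path through it is 12).
No other chain overtakes it, so the finish is 14 minutes.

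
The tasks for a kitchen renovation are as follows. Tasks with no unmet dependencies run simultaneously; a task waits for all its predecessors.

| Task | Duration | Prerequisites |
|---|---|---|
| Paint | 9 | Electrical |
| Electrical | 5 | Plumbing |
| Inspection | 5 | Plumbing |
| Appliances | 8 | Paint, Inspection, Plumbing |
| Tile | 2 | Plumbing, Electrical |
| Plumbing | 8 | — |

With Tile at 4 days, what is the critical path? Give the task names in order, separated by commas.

Plumbing, Electrical, Paint, Appliances

As given, the longest chain is Plumbing→Electrical→Paint→Appliances = 8+5+9+8 = 30, so the finish is 30 days.
Tile is off the critical path — its longest chain is 15 days, giving 15 of slack.
That remains the longest chain; total 30 days.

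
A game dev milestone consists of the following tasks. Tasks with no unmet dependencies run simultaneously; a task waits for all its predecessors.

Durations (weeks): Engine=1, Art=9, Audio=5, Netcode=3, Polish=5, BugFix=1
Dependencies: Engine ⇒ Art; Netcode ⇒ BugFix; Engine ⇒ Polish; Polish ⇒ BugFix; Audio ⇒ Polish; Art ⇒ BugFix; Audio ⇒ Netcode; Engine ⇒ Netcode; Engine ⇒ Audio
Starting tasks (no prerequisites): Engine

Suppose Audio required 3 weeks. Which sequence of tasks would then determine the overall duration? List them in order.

The binding path is Engine→Audio→Polish→BugFix = 1+5+5+1 = 12; finish at 12 weeks.
Audio is on the critical path; changing it to 3 makes that path 10 weeks.
Now Engine→Art→BugFix = 1+9+1 = 11 is longest, so the finish becomes 11 weeks.

Engine, Art, BugFix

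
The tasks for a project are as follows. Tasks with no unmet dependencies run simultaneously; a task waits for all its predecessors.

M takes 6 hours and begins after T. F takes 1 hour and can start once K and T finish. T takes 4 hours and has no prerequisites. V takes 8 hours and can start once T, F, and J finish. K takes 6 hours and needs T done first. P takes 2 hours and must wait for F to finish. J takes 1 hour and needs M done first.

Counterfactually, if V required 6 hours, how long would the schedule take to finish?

17

The binding path is T→K→F→V = 4+6+1+8 = 19; finish at 19 hours.
V lies on that path, so at 6 hours the path becomes 17 hours.
No other chain overtakes it, so the finish is 17 hours.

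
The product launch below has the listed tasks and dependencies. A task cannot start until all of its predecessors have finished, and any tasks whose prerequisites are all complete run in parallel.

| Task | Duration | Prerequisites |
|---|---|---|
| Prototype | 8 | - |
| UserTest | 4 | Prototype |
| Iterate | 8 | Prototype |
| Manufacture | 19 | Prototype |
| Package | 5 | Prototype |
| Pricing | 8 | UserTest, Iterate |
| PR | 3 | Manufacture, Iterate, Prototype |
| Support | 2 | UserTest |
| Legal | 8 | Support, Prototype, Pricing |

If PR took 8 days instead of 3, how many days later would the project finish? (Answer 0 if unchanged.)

The binding path is Prototype→Iterate→Pricing→Legal = 8+8+8+8 = 32; finish at 32 days.
The longest path through PR is only 30 days, so PR has float 2.
The binding chain switches to Prototype→Manufacture→PR = 8+19+8 = 35; finish 35 days.
Change in finish: 35 − 32 = +3 days.

3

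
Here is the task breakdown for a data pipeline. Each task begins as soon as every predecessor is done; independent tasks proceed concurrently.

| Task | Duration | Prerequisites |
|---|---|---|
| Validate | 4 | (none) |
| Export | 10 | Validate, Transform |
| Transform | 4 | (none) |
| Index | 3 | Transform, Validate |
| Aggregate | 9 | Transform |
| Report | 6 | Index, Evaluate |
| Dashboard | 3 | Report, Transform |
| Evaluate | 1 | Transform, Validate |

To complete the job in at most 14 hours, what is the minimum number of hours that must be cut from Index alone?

2

Current finish: 16 hours; target: 14.
Index is on every critical path, so each hour cut from Index cuts the finish by one (this holds down to a finish of 14).
Need 16 − 14 = 2 hours off Index → Index becomes 1 hour, finish becomes 14.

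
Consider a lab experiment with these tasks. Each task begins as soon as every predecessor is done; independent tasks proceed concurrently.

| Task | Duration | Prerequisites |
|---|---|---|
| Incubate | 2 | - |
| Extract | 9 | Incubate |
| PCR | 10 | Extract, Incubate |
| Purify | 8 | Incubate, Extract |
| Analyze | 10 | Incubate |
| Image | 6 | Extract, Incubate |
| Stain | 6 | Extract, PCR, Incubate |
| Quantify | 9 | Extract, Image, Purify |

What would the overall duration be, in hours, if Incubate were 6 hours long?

32

The binding path is Incubate→Extract→Purify→Quantify = 2+9+8+9 = 28; finish at 28 hours.
Since Incubate is critical, the +4 change carries straight to that chain (now 32 hours).
The critical path is still Incubate→Extract→Purify→Quantify; finish is now 32 hours.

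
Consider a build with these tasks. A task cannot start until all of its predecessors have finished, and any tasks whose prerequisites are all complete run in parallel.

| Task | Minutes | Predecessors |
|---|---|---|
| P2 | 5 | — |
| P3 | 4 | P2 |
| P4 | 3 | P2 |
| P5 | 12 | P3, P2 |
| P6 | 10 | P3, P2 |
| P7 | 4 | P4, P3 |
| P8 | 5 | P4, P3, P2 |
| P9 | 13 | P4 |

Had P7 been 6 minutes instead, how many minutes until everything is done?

21

The binding path is P2→P3→P5 = 5+4+12 = 21; finish at 21 minutes.
The longest path through P7 is only 13 minutes, so P7 has float 8.
The critical path is still P2→P3→P5; finish is now 21 minutes.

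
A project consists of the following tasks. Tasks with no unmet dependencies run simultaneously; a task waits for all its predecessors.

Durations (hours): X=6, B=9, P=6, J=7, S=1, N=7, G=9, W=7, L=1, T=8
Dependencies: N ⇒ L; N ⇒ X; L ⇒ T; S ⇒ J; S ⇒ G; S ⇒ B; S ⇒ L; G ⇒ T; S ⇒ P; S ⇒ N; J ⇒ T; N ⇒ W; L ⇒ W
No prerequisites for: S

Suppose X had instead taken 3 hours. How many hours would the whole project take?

18

As given, the longest chain is S→G→T = 1+9+8 = 18, so the finish is 18 hours.
X has 4 hours of float (longest path through it is 14).
That remains the longest chain; total 18 hours.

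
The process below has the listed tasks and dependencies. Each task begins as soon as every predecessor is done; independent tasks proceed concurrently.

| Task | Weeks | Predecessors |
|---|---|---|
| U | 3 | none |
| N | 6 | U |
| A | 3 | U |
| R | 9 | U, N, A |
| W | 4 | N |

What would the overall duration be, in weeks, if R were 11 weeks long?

20

As given, the longest chain is U→N→R = 3+6+9 = 18, so the finish is 18 weeks.
R is on the critical path; changing it to 11 makes that path 20 weeks.
The critical path is still U→N→R; finish is now 20 weeks.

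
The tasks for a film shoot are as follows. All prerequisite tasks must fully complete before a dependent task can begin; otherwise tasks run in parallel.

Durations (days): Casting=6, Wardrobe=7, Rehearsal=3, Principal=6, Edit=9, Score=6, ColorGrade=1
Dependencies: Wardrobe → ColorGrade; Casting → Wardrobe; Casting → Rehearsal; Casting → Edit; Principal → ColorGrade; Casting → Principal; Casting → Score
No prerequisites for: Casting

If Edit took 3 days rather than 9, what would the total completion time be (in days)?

14

Actual critical path: Casting→Edit = 6+9 = 15 ⇒ 15 days.
Edit lies on that path, so at 3 days the path becomes 9 days.
Now Casting→Wardrobe→ColorGrade = 6+7+1 = 14 is longest, so the finish becomes 14 days.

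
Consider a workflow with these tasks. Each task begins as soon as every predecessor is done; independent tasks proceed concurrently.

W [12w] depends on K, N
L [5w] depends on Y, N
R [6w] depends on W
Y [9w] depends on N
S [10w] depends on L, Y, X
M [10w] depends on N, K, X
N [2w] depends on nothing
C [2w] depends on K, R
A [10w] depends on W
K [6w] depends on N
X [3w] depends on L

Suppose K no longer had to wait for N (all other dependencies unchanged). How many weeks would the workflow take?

29

Original critical path: N→K→W→A = 2+6+12+10 = 30 ⇒ 30 weeks.
Without N→K, K's earliest start moves from 2 to 0.
New critical path: N→Y→L→X→S = 2+9+5+3+10 = 29 ⇒ 29 weeks.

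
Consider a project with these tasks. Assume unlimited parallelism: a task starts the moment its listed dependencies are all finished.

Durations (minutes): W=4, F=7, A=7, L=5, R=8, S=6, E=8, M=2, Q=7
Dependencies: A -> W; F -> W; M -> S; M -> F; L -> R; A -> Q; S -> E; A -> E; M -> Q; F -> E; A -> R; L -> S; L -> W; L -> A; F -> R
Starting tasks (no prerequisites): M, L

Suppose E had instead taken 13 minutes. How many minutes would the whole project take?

25

The binding path is L→A→E = 5+7+8 = 20; finish at 20 minutes.
E is on the critical path; changing it to 13 makes that path 25 minutes.
The critical path is still L→A→E; finish is now 25 minutes.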